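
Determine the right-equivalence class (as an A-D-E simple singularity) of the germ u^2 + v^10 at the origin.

A_9

The Hessian of f at 0 has rank 1. Corank 1: A-series; mu = 9 gives A_9.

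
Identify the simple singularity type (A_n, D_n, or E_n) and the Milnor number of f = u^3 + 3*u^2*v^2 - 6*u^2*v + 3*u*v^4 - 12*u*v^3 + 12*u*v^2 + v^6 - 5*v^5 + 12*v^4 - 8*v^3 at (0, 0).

The Hessian of f at 0 is [[0, 0], [0, 0]] with rank 0, so corank 2. A Groebner basis of the Jacobian ideal J(f) in C{u,v} is {v^4, u^3 - 6*u^2*v - 6*u^2 + 24*u*v + 16*v^3 - 24*v^2, u^2/2 + u*v^2 - 2*u*v - 2*v^3 + 2*v^2}; counting standard monomials gives mu = 8. Corank 2; j^3 = (u - 2*v)^3 is a perfect cube, so E-series; the 5-jet and mu = 8 give E_8.

Type E_{8}, Milnor number mu = 8.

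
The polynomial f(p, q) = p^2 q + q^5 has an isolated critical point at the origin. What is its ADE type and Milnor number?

Type D_6, Milnor number mu = 6.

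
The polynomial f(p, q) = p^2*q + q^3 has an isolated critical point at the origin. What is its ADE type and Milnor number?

Type D_4, Milnor number mu = 4.

The Hessian of f at 0 is [[0, 0], [0, 0]] with rank 0, so corank 2. A Groebner basis of the Jacobian ideal J(f) in C{p,q} is {q^3, p^2 + 3*q^2, p*q}; counting standard monomials gives mu = 4. Corank 2; j^3 = q*(p^2 + q^2) splits into three distinct lines over C (the quadratic factor has nonzero discriminant), so D_4.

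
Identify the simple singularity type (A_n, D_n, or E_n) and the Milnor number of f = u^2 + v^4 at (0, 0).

Type A_{3}, Milnor number mu = 3.

The Hessian of f at 0 is [[2, 0], [0, 0]] with rank 1, so corank 1. A Groebner basis of the Jacobian ideal J(f) in C{u,v} is {v^3, u}; counting standard monomials gives mu = 3. Corank 1: A-series; mu = 3 gives A_3.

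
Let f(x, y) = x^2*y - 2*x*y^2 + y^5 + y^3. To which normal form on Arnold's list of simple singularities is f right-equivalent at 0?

The Hessian of f at 0 has rank 0. Corank 2; j^3 = y*(x - y)^2 has shape L^2 M (L != M), so D-series; mu = 6 gives D_6.

D_{6}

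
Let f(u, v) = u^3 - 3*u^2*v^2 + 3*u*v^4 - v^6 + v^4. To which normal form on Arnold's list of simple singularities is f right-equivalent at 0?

E6

The Hessian of f at 0 has rank 0. Corank 2; j^3 = u^3 is a perfect cube, so E-series; the 4-jet and mu = 6 give E_6.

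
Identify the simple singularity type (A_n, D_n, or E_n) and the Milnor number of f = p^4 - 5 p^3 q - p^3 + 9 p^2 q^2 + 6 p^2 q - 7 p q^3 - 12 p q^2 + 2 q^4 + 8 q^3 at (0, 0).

Type E_7, Milnor number mu = 7.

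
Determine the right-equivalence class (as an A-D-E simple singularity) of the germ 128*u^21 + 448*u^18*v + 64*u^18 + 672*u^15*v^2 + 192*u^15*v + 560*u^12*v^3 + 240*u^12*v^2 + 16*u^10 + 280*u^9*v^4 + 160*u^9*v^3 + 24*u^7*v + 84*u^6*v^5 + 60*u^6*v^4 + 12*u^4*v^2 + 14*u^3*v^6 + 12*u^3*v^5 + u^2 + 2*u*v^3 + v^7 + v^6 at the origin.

The Hessian of f at 0 has rank 1. Corank 1: A-series; mu = 6 gives A_6.

A_6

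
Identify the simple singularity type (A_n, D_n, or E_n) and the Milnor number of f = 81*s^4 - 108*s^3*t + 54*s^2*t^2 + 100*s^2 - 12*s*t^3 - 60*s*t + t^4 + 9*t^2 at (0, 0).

Type A_3, Milnor number mu = 3.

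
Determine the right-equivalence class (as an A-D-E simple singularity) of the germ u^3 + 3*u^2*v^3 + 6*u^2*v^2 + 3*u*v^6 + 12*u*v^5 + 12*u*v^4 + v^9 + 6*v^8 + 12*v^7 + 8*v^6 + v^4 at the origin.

E6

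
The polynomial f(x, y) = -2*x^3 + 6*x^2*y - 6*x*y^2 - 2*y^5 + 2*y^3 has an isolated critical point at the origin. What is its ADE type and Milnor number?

The Hessian of f at 0 has rank 0. Corank 2; j^3 = -2*(x - y)^3 is a perfect cube, so E-series; the 5-jet and mu = 8 give E_8.

Type E8, Milnor number mu = 8.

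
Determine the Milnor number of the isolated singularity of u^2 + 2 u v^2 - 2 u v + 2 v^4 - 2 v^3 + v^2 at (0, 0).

The Hessian of f at 0 is [[2, -2], [-2, 2]] with rank 1, so corank 1. A Groebner basis of the Jacobian ideal J(f) in C{u,v} is {u^2 + u - v, u*v + u - v, u + v^2 - v}; counting standard monomials gives mu = 3. Corank 1: A-series; mu = 3 gives A_3.

3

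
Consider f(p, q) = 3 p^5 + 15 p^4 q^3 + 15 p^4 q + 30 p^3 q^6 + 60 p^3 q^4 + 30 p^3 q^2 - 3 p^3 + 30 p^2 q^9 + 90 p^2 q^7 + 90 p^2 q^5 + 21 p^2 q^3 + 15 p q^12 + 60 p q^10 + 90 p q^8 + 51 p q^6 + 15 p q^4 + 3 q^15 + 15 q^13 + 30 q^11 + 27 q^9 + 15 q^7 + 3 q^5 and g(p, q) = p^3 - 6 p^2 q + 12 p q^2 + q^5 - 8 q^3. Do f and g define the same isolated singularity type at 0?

The Hessian of f at 0 has rank 0. Corank 2; j^3 = -3*p^3 is a perfect cube, so E-series; the 5-jet and mu = 8 give E_8. The Hessian of g at 0 has rank 0. Corank 2; j^3 = (p - 2*q)^3 is a perfect cube, so E-series; the 5-jet and mu = 8 give E_8. Both have type E_8, hence right-equivalent.

Yes.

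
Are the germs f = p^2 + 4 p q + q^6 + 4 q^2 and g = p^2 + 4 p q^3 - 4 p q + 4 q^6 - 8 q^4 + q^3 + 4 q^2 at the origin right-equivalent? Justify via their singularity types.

No.

The Hessian of f at 0 has rank 1. Corank 1: A-series; mu = 5 gives A_5. The Hessian of g at 0 has rank 1. Corank 1: A-series; mu = 2 gives A_2. f is A_5 but g is A_2, hence not right-equivalent.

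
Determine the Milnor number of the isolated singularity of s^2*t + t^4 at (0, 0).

5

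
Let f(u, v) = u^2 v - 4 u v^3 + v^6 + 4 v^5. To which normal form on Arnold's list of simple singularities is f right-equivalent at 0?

D_7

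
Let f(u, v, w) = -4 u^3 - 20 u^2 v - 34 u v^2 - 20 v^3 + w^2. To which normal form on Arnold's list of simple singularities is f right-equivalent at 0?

D_4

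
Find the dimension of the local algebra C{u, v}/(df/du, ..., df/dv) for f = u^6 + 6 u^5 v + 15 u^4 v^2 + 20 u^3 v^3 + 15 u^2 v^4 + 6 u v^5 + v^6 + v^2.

5

The Hessian of f at 0 has rank 1. Corank 1: A-series; mu = 5 gives A_5.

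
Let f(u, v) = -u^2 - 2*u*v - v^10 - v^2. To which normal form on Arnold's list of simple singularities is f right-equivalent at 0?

A_9

The Hessian of f at 0 is [[-2, -2], [-2, -2]] with rank 1, so corank 1. A Groebner basis of the Jacobian ideal J(f) in C{u,v} is {v^9, u + v}; counting standard monomials gives mu = 9. Corank 1: A-series; mu = 9 gives A_9.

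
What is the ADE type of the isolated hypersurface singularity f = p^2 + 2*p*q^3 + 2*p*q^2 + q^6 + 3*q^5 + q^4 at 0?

The Hessian of f at 0 has rank 1. Corank 1: A-series; mu = 4 gives A_4.

A_4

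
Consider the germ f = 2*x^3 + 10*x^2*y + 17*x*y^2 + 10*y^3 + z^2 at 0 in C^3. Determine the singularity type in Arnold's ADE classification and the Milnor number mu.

The Hessian of f at 0 is [[0, 0, 0], [0, 0, 0], [0, 0, 2]] with rank 1, so corank 2. A Groebner basis of the Jacobian ideal J(f) in C{x,y,z} is {y^3, x^2 - 11*y^2/2, x*y + 5*y^2/2, z}; counting standard monomials gives mu = 4. Corank 2; j^3 = (x + 2*y)*(2*x^2 + 6*x*y + 5*y^2) splits into three distinct lines over C (the quadratic factor has nonzero discriminant), so D_4.

Type D_4, Milnor number mu = 4.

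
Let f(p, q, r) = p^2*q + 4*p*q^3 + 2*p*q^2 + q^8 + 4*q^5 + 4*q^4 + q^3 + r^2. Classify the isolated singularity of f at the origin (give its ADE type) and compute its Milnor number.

The Hessian of f at 0 is [[0, 0, 0], [0, 0, 0], [0, 0, 2]] with rank 1, so corank 2. A Groebner basis of the Jacobian ideal J(f) in C{p,q,r} is {p^4 + 3*p^3 + 7*p^2*q + 4*p^2 + 27*p*q^2/2 + 13*p*q/4 - 3*q^2/4, p^3*q - 3*p^3/2 - 3*p^2*q - p^2 - 4*p*q^2 - 3*p*q/4 + q^2/4, p^3/2 + p^2*q^2 + p^2*q/2, p*q/2 + q^3 + q^2/2, r}; counting standard monomials gives mu = 9. Corank 2; j^3 = q*(p + q)^2 has shape L^2 M (L != M), so D-series; mu = 9 gives D_9.

Type D_9, Milnor number mu = 9.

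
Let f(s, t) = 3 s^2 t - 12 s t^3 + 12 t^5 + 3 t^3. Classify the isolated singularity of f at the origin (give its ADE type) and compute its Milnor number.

The Hessian of f at 0 has rank 0. Corank 2; j^3 = 3*t*(s^2 + t^2) splits into three distinct lines over C (the quadratic factor has nonzero discriminant), so D_4.

Type D_{4}, Milnor number mu = 4.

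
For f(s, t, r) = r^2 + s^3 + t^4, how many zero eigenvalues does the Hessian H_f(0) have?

The Hessian at 0 is [[0, 0, 0], [0, 0, 0], [0, 0, 2]] of rank 1; hence corank 2.

2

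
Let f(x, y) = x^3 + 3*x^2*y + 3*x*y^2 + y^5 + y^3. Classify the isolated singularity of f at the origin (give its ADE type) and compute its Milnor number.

The Hessian of f at 0 has rank 0. Corank 2; j^3 = (x + y)^3 is a perfect cube, so E-series; the 5-jet and mu = 8 give E_8.

Type E_{8}, Milnor number mu = 8.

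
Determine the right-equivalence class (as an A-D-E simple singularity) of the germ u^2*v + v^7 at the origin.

D8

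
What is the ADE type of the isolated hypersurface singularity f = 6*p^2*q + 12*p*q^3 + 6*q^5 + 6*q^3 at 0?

The Hessian of f at 0 has rank 0. Corank 2; j^3 = 6*q*(p^2 + q^2) splits into three distinct lines over C (the quadratic factor has nonzero discriminant), so D_4.

D_{4}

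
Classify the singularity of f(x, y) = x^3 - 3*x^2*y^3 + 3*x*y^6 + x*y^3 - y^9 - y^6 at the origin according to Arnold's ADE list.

The Hessian of f at 0 is [[0, 0], [0, 0]] with rank 0, so corank 2. A Groebner basis of the Jacobian ideal J(f) in C{x,y} is {x^3, x*y^2, 3*x^2 + y^3}; counting standard monomials gives mu = 7. Corank 2; j^3 = x^3 is a perfect cube, so E-series; the 4-jet and mu = 7 give E_7.

E_7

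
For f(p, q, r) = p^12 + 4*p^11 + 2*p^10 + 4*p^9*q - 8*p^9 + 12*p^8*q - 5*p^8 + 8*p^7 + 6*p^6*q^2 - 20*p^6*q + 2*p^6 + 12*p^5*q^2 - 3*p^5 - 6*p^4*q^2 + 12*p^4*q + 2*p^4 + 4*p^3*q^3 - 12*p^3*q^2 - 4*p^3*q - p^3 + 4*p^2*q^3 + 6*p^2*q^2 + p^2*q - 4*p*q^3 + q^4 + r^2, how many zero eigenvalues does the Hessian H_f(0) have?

The Hessian at 0 is [[0, 0, 0], [0, 0, 0], [0, 0, 2]] of rank 1; hence corank 2.

2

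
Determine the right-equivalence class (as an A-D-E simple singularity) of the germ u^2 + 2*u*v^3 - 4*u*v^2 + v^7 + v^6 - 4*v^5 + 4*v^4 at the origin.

A6

The Hessian of f at 0 has rank 1. Corank 1: A-series; mu = 6 gives A_6.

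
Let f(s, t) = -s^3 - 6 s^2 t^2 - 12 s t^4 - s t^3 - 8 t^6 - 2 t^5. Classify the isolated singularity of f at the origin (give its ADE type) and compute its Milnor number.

The Hessian of f at 0 is [[0, 0], [0, 0]] with rank 0, so corank 2. A Groebner basis of the Jacobian ideal J(f) in C{s,t} is {-s^2/4 + t^4 - t^3/12, s^3, s^2*t + s^2/12 + t^3/36, s^2/2 + s*t^2 + t^3/6}; counting standard monomials gives mu = 7. Corank 2; j^3 = -s^3 is a perfect cube, so E-series; the 4-jet and mu = 7 give E_7.

Type E_7, Milnor number mu = 7.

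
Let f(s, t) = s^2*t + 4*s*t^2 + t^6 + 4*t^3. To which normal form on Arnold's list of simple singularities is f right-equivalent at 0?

D_7

The Hessian of f at 0 has rank 0. Corank 2; j^3 = t*(s + 2*t)^2 has shape L^2 M (L != M), so D-series; mu = 7 gives D_7.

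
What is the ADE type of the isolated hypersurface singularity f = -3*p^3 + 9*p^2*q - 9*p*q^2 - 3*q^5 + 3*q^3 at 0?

E_8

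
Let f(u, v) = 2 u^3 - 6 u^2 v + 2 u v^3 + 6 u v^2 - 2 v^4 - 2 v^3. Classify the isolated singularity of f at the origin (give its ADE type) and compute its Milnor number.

The Hessian of f at 0 is [[0, 0], [0, 0]] with rank 0, so corank 2. A Groebner basis of the Jacobian ideal J(f) in C{u,v} is {u^3 - 3*u^2*v - 6*u^2 + 12*u*v - 6*v^2, 3*u^2 + u*v^2 - 6*u*v + 3*v^2, 3*u^2 - 6*u*v + v^3 + 3*v^2}; counting standard monomials gives mu = 7. Corank 2; j^3 = 2*(u - v)^3 is a perfect cube, so E-series; the 4-jet and mu = 7 give E_7.

Type E_{7}, Milnor number mu = 7.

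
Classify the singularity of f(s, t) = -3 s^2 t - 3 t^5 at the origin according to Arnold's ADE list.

D_6

The Hessian of f at 0 has rank 0. Corank 2; j^3 = -3*s^2*t has shape L^2 M (L != M), so D-series; mu = 6 gives D_6.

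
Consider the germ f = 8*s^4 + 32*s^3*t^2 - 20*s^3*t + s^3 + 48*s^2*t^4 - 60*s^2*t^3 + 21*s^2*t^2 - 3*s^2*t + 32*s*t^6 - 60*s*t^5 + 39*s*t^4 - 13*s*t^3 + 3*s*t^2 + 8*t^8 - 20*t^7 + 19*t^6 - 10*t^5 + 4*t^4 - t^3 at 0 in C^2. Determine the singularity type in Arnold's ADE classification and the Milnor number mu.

Type E_{7}, Milnor number mu = 7.

The Hessian of f at 0 has rank 0. Corank 2; j^3 = (s - t)^3 is a perfect cube, so E-series; the 4-jet and mu = 7 give E_7.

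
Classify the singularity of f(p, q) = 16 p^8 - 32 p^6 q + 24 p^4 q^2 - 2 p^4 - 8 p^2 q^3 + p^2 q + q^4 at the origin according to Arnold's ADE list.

D_5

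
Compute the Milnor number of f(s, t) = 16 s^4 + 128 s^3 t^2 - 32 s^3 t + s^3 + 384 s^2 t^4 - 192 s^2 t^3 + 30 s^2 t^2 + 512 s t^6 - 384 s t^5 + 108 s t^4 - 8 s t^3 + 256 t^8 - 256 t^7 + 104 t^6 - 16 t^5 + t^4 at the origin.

6

The Hessian of f at 0 has rank 0. Corank 2; j^3 = s^3 is a perfect cube, so E-series; the 4-jet and mu = 6 give E_6.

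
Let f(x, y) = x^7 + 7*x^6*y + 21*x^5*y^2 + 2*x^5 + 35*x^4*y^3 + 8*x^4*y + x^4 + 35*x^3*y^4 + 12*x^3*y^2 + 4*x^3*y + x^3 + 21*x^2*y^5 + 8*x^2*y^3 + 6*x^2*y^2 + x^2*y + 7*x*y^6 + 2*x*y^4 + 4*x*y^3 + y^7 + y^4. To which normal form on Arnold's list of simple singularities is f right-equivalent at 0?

D_{5}

The Hessian of f at 0 has rank 0. Corank 2; j^3 = x^2*(x + y) has shape L^2 M (L != M), so D-series; mu = 5 gives D_5.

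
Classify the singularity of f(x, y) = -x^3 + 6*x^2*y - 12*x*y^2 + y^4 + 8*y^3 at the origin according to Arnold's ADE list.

E_{6}

The Hessian of f at 0 is [[0, 0], [0, 0]] with rank 0, so corank 2. A Groebner basis of the Jacobian ideal J(f) in C{x,y} is {y^3, x^2 - 4*x*y + 4*y^2}; counting standard monomials gives mu = 6. Corank 2; j^3 = -(x - 2*y)^3 is a perfect cube, so E-series; the 4-jet and mu = 6 give E_6.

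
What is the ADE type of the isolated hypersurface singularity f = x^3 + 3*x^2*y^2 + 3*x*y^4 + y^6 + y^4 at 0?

E_{6}

The Hessian of f at 0 is [[0, 0], [0, 0]] with rank 0, so corank 2. A Groebner basis of the Jacobian ideal J(f) in C{x,y} is {x^3, x^2*y, x^2/2 + x*y^2, y^3}; counting standard monomials gives mu = 6. Corank 2; j^3 = x^3 is a perfect cube, so E-series; the 4-jet and mu = 6 give E_6.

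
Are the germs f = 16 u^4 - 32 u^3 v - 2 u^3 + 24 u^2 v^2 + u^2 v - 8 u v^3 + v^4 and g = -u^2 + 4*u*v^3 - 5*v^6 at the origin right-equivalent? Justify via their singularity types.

The Hessian of f at 0 has rank 0. Corank 2; j^3 = -u^2*(2*u - v) has shape L^2 M (L != M), so D-series; mu = 5 gives D_5. The Hessian of g at 0 has rank 1. Corank 1: A-series; mu = 5 gives A_5. f is D_5 but g is A_5, hence not right-equivalent.

No.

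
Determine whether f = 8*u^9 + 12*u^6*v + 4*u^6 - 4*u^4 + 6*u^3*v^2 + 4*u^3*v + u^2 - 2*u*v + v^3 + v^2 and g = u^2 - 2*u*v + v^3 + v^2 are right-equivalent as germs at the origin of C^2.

The Hessian of f at 0 has rank 1. Corank 1: A-series; mu = 2 gives A_2. The Hessian of g at 0 has rank 1. Corank 1: A-series; mu = 2 gives A_2. Both have type A_2, hence right-equivalent.

Yes.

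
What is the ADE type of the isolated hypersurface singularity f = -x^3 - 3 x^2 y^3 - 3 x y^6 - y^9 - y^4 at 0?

The Hessian of f at 0 has rank 0. Corank 2; j^3 = -x^3 is a perfect cube, so E-series; the 4-jet and mu = 6 give E_6.

E_6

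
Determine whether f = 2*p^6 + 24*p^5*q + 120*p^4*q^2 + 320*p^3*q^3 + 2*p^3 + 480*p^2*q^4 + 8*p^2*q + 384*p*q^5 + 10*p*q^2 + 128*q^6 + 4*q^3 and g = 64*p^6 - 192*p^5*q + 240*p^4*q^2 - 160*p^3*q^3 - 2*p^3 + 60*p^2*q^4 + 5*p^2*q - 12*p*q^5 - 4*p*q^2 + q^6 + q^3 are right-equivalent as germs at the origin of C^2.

The Hessian of f at 0 has rank 0. Corank 2; j^3 = 2*(p + q)^2*(p + 2*q) has shape L^2 M (L != M), so D-series; mu = 7 gives D_7. The Hessian of g at 0 has rank 0. Corank 2; j^3 = -(p - q)^2*(2*p - q) has shape L^2 M (L != M), so D-series; mu = 7 gives D_7. Both have type D_7, hence right-equivalent.

Yes.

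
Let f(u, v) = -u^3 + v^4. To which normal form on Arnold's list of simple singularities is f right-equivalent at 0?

The Hessian of f at 0 has rank 0. Corank 2; j^3 = -u^3 is a perfect cube, so E-series; the 4-jet and mu = 6 give E_6.

E_6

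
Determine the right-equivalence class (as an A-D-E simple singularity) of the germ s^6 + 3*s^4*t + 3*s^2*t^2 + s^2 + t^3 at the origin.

The Hessian of f at 0 has rank 1. Corank 1: A-series; mu = 2 gives A_2.

A2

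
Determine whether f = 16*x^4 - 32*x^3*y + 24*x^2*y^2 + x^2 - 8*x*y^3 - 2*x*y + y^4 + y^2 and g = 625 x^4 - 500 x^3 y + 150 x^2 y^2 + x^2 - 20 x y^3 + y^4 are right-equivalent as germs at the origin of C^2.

Yes.

The Hessian of f at 0 has rank 1. Corank 1: A-series; mu = 3 gives A_3. The Hessian of g at 0 has rank 1. Corank 1: A-series; mu = 3 gives A_3. Both have type A_3, hence right-equivalent.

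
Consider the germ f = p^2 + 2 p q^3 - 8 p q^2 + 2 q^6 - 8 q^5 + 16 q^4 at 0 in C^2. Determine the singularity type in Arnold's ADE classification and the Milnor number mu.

The Hessian of f at 0 has rank 1. Corank 1: A-series; mu = 5 gives A_5.

Type A_5, Milnor number mu = 5.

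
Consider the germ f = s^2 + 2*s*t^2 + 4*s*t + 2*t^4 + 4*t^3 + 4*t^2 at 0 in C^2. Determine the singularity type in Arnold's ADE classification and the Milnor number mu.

Type A_{3}, Milnor number mu = 3.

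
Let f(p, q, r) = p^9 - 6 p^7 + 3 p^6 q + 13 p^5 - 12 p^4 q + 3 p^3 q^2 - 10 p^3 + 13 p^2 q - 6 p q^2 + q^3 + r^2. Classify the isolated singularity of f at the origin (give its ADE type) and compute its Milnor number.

Type D_{4}, Milnor number mu = 4.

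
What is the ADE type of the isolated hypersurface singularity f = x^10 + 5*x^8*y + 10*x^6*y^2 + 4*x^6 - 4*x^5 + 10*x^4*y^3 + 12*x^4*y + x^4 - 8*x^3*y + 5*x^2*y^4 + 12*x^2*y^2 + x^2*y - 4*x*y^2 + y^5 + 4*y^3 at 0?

D_{6}

The Hessian of f at 0 is [[0, 0], [0, 0]] with rank 0, so corank 2. A Groebner basis of the Jacobian ideal J(f) in C{x,y} is {x^3 - 32*x^2/59 + 69*x*y/59 - 10*y^2/59, x^2*y - x*y/2 + y^2, 8*x^2/59 + x*y^2 - 187*x*y/236 + 123*y^2/118, 8*x^2/59 - 315*x*y/472 + y^3 + 187*y^2/236}; counting standard monomials gives mu = 6. Corank 2; j^3 = y*(x - 2*y)^2 has shape L^2 M (L != M), so D-series; mu = 6 gives D_6.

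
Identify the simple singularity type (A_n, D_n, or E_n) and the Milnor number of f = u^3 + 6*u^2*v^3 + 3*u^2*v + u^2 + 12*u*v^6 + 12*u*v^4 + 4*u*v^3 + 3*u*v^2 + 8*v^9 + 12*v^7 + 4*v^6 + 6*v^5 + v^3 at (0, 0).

Type A_{2}, Milnor number mu = 2.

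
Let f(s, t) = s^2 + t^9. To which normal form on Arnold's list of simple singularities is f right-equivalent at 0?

The Hessian of f at 0 is [[2, 0], [0, 0]] with rank 1, so corank 1. A Groebner basis of the Jacobian ideal J(f) in C{s,t} is {t^8, s}; counting standard monomials gives mu = 8. Corank 1: A-series; mu = 8 gives A_8.

A8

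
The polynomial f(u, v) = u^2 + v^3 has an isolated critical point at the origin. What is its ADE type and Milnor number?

Type A_2, Milnor number mu = 2.

The Hessian of f at 0 has rank 1. Corank 1: A-series; mu = 2 gives A_2.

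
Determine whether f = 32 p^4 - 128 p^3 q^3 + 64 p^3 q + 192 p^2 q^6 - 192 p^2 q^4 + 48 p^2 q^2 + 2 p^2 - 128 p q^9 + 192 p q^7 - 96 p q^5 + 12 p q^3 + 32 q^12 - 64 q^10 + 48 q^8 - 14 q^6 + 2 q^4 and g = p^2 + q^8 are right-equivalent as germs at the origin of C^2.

The Hessian of f at 0 is [[4, 0], [0, 0]] with rank 1, so corank 1. A Groebner basis of the Jacobian ideal J(f) in C{p,q} is {q^3, p}; counting standard monomials gives mu = 3. Corank 1: A-series; mu = 3 gives A_3. The Hessian of g at 0 is [[2, 0], [0, 0]] with rank 1, so corank 1. A Groebner basis of the Jacobian ideal J(g) in C{p,q} is {q^7, p}; counting standard monomials gives mu = 7. Corank 1: A-series; mu = 7 gives A_7. f is A_3 but g is A_7, hence not right-equivalent.

No.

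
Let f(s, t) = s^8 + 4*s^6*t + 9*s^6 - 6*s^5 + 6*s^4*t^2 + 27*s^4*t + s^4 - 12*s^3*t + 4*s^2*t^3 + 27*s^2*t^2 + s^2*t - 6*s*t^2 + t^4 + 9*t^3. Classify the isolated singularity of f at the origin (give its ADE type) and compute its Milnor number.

Type D_5, Milnor number mu = 5.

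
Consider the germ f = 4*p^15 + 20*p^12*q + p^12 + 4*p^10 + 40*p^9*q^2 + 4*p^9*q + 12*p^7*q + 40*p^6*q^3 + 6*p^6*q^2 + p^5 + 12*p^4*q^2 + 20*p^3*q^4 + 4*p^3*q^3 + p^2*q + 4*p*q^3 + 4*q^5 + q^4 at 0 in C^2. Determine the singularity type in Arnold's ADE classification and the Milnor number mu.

Type D5, Milnor number mu = 5.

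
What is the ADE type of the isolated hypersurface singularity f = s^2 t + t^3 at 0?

D_{4}

The Hessian of f at 0 has rank 0. Corank 2; j^3 = t*(s^2 + t^2) splits into three distinct lines over C (the quadratic factor has nonzero discriminant), so D_4.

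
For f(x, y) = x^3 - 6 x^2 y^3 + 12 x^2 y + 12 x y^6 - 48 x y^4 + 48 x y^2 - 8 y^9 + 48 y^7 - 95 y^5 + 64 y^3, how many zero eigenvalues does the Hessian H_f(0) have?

2

Hessian at 0 has rank 0.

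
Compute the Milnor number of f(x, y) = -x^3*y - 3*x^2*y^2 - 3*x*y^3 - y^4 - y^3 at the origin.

7

The Hessian of f at 0 is [[0, 0], [0, 0]] with rank 0, so corank 2. A Groebner basis of the Jacobian ideal J(f) in C{x,y} is {x^3 - 3*x*y^2 + 3*y^2, x^2*y + 2*x*y^2, y^3}; counting standard monomials gives mu = 7. Corank 2; j^3 = -y^3 is a perfect cube, so E-series; the 4-jet and mu = 7 give E_7.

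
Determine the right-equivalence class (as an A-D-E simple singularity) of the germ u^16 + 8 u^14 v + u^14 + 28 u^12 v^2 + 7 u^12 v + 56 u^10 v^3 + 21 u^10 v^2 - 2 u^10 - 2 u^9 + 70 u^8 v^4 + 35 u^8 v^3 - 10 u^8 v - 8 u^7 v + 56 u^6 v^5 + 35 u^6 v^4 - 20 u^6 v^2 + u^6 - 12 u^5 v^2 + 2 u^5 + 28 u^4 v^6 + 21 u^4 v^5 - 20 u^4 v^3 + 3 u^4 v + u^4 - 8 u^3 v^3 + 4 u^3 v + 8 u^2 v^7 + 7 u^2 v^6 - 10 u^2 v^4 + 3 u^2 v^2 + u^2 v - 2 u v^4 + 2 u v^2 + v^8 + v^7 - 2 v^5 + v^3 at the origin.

The Hessian of f at 0 is [[0, 0], [0, 0]] with rank 0, so corank 2. A Groebner basis of the Jacobian ideal J(f) in C{u,v} is {u^2*v^2 - 58*u^2*v/53 + 13*u^2/53 - 42*u*v^2/53 + 18*u*v/53 + 8*v^3/53 + 5*v^2/53, -u^2*v/53 - 8*u^2/53 + u*v^3 - 72*u*v^2/53 - 7*u*v/53 - 62*v^3/53 + v^2/53, 91*u^2*v/53 - 14*u^2/53 + 245*u*v^2/53 - 52*u*v/53 + v^4 + 130*v^3/53 - 38*v^2/53, u^3 + 134*u^2*v/53 + 12*u^2/53 + 108*u*v^2/53 + 37*u*v/53 + 40*v^3/53 + 25*v^2/53}; counting standard monomials gives mu = 9. Corank 2; j^3 = v*(u + v)^2 has shape L^2 M (L != M), so D-series; mu = 9 gives D_9.

D_{9}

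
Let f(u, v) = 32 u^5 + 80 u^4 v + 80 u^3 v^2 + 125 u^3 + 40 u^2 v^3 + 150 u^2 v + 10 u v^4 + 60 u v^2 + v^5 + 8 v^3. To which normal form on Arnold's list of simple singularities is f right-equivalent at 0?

The Hessian of f at 0 is [[0, 0], [0, 0]] with rank 0, so corank 2. A Groebner basis of the Jacobian ideal J(f) in C{u,v} is {v^5, u*v^3 + 17*v^4/40, u^2 + 4*u*v/5 + 4*v^2/25}; counting standard monomials gives mu = 8. Corank 2; j^3 = (5*u + 2*v)^3 is a perfect cube, so E-series; the 5-jet and mu = 8 give E_8.

E8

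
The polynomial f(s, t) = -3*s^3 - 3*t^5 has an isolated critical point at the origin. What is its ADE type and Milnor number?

The Hessian of f at 0 is [[0, 0], [0, 0]] with rank 0, so corank 2. A Groebner basis of the Jacobian ideal J(f) in C{s,t} is {t^4, s^2}; counting standard monomials gives mu = 8. Corank 2; j^3 = -3*s^3 is a perfect cube, so E-series; the 5-jet and mu = 8 give E_8.

Type E_8, Milnor number mu = 8.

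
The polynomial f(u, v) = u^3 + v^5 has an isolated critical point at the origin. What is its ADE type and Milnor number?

The Hessian of f at 0 has rank 0. Corank 2; j^3 = u^3 is a perfect cube, so E-series; the 5-jet and mu = 8 give E_8.

Type E8, Milnor number mu = 8.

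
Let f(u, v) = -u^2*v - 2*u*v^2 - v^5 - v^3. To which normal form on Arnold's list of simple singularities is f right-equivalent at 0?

D_6

The Hessian of f at 0 is [[0, 0], [0, 0]] with rank 0, so corank 2. A Groebner basis of the Jacobian ideal J(f) in C{u,v} is {u^2/5 + v^4 - v^2/5, u^3 + v^3, u*v + v^2}; counting standard monomials gives mu = 6. Corank 2; j^3 = -v*(u + v)^2 has shape L^2 M (L != M), so D-series; mu = 6 gives D_6.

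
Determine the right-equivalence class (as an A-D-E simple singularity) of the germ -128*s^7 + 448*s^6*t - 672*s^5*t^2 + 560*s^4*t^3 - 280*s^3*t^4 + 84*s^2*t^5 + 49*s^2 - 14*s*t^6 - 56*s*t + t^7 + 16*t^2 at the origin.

A_6

The Hessian of f at 0 has rank 1. Corank 1: A-series; mu = 6 gives A_6.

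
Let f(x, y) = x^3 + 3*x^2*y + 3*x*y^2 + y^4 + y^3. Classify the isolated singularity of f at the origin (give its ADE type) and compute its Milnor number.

Type E_6, Milnor number mu = 6.

The Hessian of f at 0 is [[0, 0], [0, 0]] with rank 0, so corank 2. A Groebner basis of the Jacobian ideal J(f) in C{x,y} is {y^3, x^2 + 2*x*y + y^2}; counting standard monomials gives mu = 6. Corank 2; j^3 = (x + y)^3 is a perfect cube, so E-series; the 4-jet and mu = 6 give E_6.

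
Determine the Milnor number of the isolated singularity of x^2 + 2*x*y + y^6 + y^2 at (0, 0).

5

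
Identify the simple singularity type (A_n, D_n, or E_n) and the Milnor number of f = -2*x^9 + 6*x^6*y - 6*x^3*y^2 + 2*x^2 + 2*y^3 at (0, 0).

Type A_2, Milnor number mu = 2.

The Hessian of f at 0 is [[4, 0], [0, 0]] with rank 1, so corank 1. A Groebner basis of the Jacobian ideal J(f) in C{x,y} is {y^2, x}; counting standard monomials gives mu = 2. Corank 1: A-series; mu = 2 gives A_2.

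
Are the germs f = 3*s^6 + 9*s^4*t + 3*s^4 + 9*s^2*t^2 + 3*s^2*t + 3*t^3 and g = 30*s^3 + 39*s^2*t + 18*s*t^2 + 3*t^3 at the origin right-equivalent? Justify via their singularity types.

Yes.

The Hessian of f at 0 is [[0, 0], [0, 0]] with rank 0, so corank 2. A Groebner basis of the Jacobian ideal J(f) in C{s,t} is {t^3, s^2 + 3*t^2, s*t}; counting standard monomials gives mu = 4. Corank 2; j^3 = 3*t*(s^2 + t^2) splits into three distinct lines over C (the quadratic factor has nonzero discriminant), so D_4. The Hessian of g at 0 is [[0, 0], [0, 0]] with rank 0, so corank 2. A Groebner basis of the Jacobian ideal J(g) in C{s,t} is {t^3, s^2 - 3*t^2/11, s*t + 6*t^2/11}; counting standard monomials gives mu = 4. Corank 2; j^3 = 3*(2*s + t)*(5*s^2 + 4*s*t + t^2) splits into three distinct lines over C (the quadratic factor has nonzero discriminant), so D_4. Both have type D_4, hence right-equivalent.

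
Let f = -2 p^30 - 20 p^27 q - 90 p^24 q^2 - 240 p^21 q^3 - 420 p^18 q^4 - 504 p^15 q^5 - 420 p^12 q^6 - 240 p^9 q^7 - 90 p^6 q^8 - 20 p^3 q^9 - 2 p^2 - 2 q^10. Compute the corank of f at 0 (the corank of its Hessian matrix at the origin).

1

The Hessian at 0 is [[-4, 0], [0, 0]] of rank 1; hence corank 1.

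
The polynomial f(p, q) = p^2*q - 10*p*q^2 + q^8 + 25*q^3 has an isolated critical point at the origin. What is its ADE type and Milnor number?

Type D_9, Milnor number mu = 9.

The Hessian of f at 0 has rank 0. Corank 2; j^3 = q*(p - 5*q)^2 has shape L^2 M (L != M), so D-series; mu = 9 gives D_9.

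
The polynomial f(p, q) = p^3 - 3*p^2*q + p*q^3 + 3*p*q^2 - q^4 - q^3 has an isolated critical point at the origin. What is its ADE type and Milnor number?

Type E7, Milnor number mu = 7.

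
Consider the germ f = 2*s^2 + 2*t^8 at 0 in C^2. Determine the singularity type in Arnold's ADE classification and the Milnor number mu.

Type A_{7}, Milnor number mu = 7.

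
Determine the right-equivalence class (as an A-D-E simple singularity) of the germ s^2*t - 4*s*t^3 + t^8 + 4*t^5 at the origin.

D_9

The Hessian of f at 0 is [[0, 0], [0, 0]] with rank 0, so corank 2. A Groebner basis of the Jacobian ideal J(f) in C{s,t} is {s^4, s^3*t + s^2 - 2*s*t^2, -s^3/2 + s^2*t^2, -s*t/2 + t^3}; counting standard monomials gives mu = 9. Corank 2; j^3 = s^2*t has shape L^2 M (L != M), so D-series; mu = 9 gives D_9.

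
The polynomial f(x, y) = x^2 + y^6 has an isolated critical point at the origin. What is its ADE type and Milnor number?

Type A_{5}, Milnor number mu = 5.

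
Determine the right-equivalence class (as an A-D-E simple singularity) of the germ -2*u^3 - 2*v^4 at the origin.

The Hessian of f at 0 has rank 0. Corank 2; j^3 = -2*u^3 is a perfect cube, so E-series; the 4-jet and mu = 6 give E_6.

E_6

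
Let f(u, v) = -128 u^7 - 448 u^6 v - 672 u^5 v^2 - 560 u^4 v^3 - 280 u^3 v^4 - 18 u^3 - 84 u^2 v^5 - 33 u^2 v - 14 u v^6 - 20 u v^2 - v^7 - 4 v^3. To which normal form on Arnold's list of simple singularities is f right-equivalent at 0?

D_8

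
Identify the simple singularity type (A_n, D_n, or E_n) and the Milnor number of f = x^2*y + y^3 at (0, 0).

Type D4, Milnor number mu = 4.

The Hessian of f at 0 has rank 0. Corank 2; j^3 = y*(x^2 + y^2) splits into three distinct lines over C (the quadratic factor has nonzero discriminant), so D_4.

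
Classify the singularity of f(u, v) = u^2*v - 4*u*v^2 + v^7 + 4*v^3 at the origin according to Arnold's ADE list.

D_{8}

The Hessian of f at 0 is [[0, 0], [0, 0]] with rank 0, so corank 2. A Groebner basis of the Jacobian ideal J(f) in C{u,v} is {u^2/7 + v^6 - 4*v^2/7, u^3 - 8*v^3, u*v - 2*v^2}; counting standard monomials gives mu = 8. Corank 2; j^3 = v*(u - 2*v)^2 has shape L^2 M (L != M), so D-series; mu = 8 gives D_8.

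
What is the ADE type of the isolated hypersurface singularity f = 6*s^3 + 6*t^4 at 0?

The Hessian of f at 0 has rank 0. Corank 2; j^3 = 6*s^3 is a perfect cube, so E-series; the 4-jet and mu = 6 give E_6.

E6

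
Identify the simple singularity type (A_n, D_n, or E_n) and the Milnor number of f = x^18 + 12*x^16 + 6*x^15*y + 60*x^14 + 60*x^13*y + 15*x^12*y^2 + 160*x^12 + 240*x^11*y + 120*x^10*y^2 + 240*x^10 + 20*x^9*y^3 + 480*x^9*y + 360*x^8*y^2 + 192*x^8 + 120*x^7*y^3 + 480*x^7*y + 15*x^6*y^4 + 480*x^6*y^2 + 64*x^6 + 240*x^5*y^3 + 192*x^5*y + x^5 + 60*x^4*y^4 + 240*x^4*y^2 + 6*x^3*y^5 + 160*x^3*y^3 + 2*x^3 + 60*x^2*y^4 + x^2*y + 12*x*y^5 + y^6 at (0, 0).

Type D_{7}, Milnor number mu = 7.

The Hessian of f at 0 is [[0, 0], [0, 0]] with rank 0, so corank 2. A Groebner basis of the Jacobian ideal J(f) in C{x,y} is {-x*y/12 + y^5, x*y^2, x^2 + x*y/2}; counting standard monomials gives mu = 7. Corank 2; j^3 = x^2*(2*x + y) has shape L^2 M (L != M), so D-series; mu = 7 gives D_7.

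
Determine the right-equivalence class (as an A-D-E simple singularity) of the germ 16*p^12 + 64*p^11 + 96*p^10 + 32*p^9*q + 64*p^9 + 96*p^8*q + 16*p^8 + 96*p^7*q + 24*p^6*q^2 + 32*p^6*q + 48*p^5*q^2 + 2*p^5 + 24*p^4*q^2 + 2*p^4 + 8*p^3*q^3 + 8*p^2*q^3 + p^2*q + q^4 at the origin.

D5

The Hessian of f at 0 has rank 0. Corank 2; j^3 = p^2*q has shape L^2 M (L != M), so D-series; mu = 5 gives D_5.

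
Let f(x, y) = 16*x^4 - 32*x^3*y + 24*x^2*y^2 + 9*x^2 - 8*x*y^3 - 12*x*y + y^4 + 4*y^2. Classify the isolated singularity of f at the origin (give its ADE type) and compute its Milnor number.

The Hessian of f at 0 has rank 1. Corank 1: A-series; mu = 3 gives A_3.

Type A_{3}, Milnor number mu = 3.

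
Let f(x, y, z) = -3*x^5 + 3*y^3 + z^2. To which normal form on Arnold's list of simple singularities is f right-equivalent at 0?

E_{8}

The Hessian of f at 0 is [[0, 0, 0], [0, 0, 0], [0, 0, 2]] with rank 1, so corank 2. A Groebner basis of the Jacobian ideal J(f) in C{x,y,z} is {x^4, y^2, z}; counting standard monomials gives mu = 8. Corank 2; j^3 = 3*y^3 is a perfect cube, so E-series; the 5-jet and mu = 8 give E_8.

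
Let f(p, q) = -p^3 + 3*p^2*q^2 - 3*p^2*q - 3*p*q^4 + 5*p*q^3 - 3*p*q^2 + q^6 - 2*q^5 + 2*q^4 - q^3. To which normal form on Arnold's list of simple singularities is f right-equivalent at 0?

The Hessian of f at 0 is [[0, 0], [0, 0]] with rank 0, so corank 2. A Groebner basis of the Jacobian ideal J(f) in C{p,q} is {-p^2 - 2*p*q + q^4 - q^3/3 - q^2, p^3 - 4*p^2 - 8*p*q - q^3/3 - 4*q^2, p^2*q + 7*p^2/3 + 14*p*q/3 - 2*q^3/9 + 7*q^2/3, -p^2 + p*q^2 - 2*p*q + 2*q^3/3 - q^2}; counting standard monomials gives mu = 7. Corank 2; j^3 = -(p + q)^3 is a perfect cube, so E-series; the 4-jet and mu = 7 give E_7.

E7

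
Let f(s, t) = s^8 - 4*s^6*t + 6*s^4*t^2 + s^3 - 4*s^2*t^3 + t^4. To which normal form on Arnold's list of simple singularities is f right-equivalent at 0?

E_{6}

The Hessian of f at 0 has rank 0. Corank 2; j^3 = s^3 is a perfect cube, so E-series; the 4-jet and mu = 6 give E_6.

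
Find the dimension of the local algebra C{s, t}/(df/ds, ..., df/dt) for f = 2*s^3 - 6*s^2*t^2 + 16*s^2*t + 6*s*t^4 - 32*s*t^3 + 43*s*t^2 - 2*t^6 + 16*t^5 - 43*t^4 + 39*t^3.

4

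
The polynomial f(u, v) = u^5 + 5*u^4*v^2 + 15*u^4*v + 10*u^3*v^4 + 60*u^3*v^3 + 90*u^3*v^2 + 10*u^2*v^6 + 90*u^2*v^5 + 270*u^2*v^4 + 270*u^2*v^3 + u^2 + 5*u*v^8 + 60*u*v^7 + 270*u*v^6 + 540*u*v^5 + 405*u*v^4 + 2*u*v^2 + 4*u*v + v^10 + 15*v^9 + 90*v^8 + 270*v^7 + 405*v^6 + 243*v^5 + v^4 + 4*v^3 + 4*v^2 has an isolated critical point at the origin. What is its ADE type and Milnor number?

Type A4, Milnor number mu = 4.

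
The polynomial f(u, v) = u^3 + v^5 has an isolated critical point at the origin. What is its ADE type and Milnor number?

Type E_8, Milnor number mu = 8.

The Hessian of f at 0 is [[0, 0], [0, 0]] with rank 0, so corank 2. A Groebner basis of the Jacobian ideal J(f) in C{u,v} is {v^4, u^2}; counting standard monomials gives mu = 8. Corank 2; j^3 = u^3 is a perfect cube, so E-series; the 5-jet and mu = 8 give E_8.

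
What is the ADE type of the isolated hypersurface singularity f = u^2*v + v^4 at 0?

D_{5}

The Hessian of f at 0 has rank 0. Corank 2; j^3 = u^2*v has shape L^2 M (L != M), so D-series; mu = 5 gives D_5.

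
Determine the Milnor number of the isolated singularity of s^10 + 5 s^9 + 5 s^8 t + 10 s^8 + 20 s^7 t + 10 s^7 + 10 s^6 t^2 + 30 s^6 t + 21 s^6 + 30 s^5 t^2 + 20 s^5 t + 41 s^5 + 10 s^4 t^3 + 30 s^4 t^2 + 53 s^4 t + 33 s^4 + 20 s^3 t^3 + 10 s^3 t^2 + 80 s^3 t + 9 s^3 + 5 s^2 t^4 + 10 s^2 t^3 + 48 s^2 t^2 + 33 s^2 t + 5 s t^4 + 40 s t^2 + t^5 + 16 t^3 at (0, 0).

The Hessian of f at 0 has rank 0. Corank 2; j^3 = (s + t)*(3*s + 4*t)^2 has shape L^2 M (L != M), so D-series; mu = 6 gives D_6.

6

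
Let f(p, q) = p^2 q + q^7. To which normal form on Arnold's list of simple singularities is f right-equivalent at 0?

D_{8}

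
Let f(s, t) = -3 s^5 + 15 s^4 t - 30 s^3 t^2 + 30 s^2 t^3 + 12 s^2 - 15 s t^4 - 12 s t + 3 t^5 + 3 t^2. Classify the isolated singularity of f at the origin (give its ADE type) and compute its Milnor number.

The Hessian of f at 0 has rank 1. Corank 1: A-series; mu = 4 gives A_4.

Type A_4, Milnor number mu = 4.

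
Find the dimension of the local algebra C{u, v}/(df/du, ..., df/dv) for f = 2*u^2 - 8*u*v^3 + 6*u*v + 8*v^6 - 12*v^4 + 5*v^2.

1

The Hessian of f at 0 is [[4, 6], [6, 10]] with rank 2, so corank 0. A Groebner basis of the Jacobian ideal J(f) in C{u,v} is {u, v}; counting standard monomials gives mu = 1. Corank 0: nondegenerate Morse point, so A_1.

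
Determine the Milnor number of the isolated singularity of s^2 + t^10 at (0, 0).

9

The Hessian of f at 0 is [[2, 0], [0, 0]] with rank 1, so corank 1. A Groebner basis of the Jacobian ideal J(f) in C{s,t} is {t^9, s}; counting standard monomials gives mu = 9. Corank 1: A-series; mu = 9 gives A_9.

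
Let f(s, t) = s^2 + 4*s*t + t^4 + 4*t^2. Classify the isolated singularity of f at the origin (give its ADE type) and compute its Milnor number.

Type A3, Milnor number mu = 3.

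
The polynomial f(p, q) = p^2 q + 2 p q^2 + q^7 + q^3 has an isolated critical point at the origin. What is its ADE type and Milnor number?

Type D8, Milnor number mu = 8.

The Hessian of f at 0 has rank 0. Corank 2; j^3 = q*(p + q)^2 has shape L^2 M (L != M), so D-series; mu = 8 gives D_8.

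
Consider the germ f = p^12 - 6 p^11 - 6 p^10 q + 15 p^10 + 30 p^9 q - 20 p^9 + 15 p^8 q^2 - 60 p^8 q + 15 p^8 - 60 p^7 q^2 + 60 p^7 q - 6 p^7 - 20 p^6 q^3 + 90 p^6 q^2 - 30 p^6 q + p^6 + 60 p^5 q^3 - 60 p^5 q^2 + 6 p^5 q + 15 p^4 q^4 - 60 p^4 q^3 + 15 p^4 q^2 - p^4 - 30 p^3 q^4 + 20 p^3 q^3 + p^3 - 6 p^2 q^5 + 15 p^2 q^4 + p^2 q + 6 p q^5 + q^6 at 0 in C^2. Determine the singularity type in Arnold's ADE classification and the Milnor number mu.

Type D7, Milnor number mu = 7.

The Hessian of f at 0 is [[0, 0], [0, 0]] with rank 0, so corank 2. A Groebner basis of the Jacobian ideal J(f) in C{p,q} is {-p*q/6 + q^5, p*q^2, p^2 + p*q}; counting standard monomials gives mu = 7. Corank 2; j^3 = p^2*(p + q) has shape L^2 M (L != M), so D-series; mu = 7 gives D_7.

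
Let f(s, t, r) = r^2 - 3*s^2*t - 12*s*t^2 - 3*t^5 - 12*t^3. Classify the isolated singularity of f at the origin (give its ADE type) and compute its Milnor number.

Type D6, Milnor number mu = 6.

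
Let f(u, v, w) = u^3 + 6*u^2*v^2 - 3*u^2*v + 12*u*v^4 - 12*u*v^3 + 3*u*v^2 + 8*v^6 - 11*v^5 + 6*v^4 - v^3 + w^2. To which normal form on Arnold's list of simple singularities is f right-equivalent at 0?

The Hessian of f at 0 is [[0, 0, 0], [0, 0, 0], [0, 0, 2]] with rank 1, so corank 2. A Groebner basis of the Jacobian ideal J(f) in C{u,v,w} is {v^4, u^3 - 3*u^2*v - 3*u^2/4 + 3*u*v/2 + 2*v^3 - 3*v^2/4, u^2/4 + u*v^2 - u*v/2 - v^3 + v^2/4, w}; counting standard monomials gives mu = 8. Corank 2; j^3 = (u - v)^3 is a perfect cube, so E-series; the 5-jet and mu = 8 give E_8.

E_{8}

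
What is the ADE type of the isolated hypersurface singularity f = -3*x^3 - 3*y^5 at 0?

E_{8}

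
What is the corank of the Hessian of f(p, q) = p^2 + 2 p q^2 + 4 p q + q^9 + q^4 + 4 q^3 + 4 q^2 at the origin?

1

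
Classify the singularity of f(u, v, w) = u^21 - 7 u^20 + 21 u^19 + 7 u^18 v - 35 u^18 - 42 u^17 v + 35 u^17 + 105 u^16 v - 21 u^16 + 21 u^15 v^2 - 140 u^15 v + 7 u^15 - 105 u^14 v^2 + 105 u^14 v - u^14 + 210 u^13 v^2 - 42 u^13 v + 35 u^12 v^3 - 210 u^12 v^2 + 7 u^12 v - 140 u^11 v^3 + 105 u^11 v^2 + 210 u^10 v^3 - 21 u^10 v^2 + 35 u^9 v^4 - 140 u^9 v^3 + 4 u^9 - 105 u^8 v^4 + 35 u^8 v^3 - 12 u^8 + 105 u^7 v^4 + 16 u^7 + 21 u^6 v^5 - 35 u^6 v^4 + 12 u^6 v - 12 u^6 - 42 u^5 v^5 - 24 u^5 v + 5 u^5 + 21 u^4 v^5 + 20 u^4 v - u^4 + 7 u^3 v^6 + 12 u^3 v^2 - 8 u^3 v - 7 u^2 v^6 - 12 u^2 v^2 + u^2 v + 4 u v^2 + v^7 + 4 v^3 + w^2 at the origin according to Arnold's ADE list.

D8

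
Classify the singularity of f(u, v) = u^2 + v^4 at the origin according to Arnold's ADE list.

A_{3}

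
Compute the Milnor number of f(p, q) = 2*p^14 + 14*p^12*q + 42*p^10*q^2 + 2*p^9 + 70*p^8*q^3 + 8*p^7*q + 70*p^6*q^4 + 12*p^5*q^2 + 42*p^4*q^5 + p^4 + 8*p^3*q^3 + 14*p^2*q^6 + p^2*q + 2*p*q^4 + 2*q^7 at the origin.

8

The Hessian of f at 0 has rank 0. Corank 2; j^3 = p^2*q has shape L^2 M (L != M), so D-series; mu = 8 gives D_8.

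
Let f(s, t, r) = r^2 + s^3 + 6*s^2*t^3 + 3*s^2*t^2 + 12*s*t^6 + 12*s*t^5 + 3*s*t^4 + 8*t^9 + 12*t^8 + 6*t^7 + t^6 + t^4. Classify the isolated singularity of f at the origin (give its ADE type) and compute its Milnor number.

Type E_{6}, Milnor number mu = 6.

The Hessian of f at 0 is [[0, 0, 0], [0, 0, 0], [0, 0, 2]] with rank 1, so corank 2. A Groebner basis of the Jacobian ideal J(f) in C{s,t,r} is {s^3, s^2*t, s^2/2 + s*t^2, t^3, r}; counting standard monomials gives mu = 6. Corank 2; j^3 = s^3 is a perfect cube, so E-series; the 4-jet and mu = 6 give E_6.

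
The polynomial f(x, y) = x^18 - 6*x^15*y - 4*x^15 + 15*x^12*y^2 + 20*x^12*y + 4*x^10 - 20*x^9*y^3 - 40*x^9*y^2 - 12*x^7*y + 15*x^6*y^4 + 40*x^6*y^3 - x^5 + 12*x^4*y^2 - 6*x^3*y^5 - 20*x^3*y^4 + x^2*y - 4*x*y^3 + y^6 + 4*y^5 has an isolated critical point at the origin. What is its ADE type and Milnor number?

Type D_{7}, Milnor number mu = 7.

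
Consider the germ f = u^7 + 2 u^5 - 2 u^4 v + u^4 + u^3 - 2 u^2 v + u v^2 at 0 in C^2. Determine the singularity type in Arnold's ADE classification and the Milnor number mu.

The Hessian of f at 0 is [[0, 0], [0, 0]] with rank 0, so corank 2. A Groebner basis of the Jacobian ideal J(f) in C{u,v} is {u*v^2 - u*v/4 + v^2/4, -u*v/4 + v^3 + v^2/4, u^2 - u*v}; counting standard monomials gives mu = 5. Corank 2; j^3 = u*(u - v)^2 has shape L^2 M (L != M), so D-series; mu = 5 gives D_5.

Type D5, Milnor number mu = 5.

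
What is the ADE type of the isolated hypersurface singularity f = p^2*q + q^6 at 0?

D7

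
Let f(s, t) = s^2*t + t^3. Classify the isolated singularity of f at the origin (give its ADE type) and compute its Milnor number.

Type D4, Milnor number mu = 4.

The Hessian of f at 0 is [[0, 0], [0, 0]] with rank 0, so corank 2. A Groebner basis of the Jacobian ideal J(f) in C{s,t} is {t^3, s^2 + 3*t^2, s*t}; counting standard monomials gives mu = 4. Corank 2; j^3 = t*(s^2 + t^2) splits into three distinct lines over C (the quadratic factor has nonzero discriminant), so D_4.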